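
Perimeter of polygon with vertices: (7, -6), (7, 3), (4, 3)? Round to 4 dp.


Sides: (7, -6)->(7, 3): sqrt(81) = 9, (7, 3)->(4, 3): sqrt(9) = 3, (4, 3)->(7, -6): sqrt(90) = 9.486833
Sum = 21.486833
Perimeter = 21.4868

21.4868


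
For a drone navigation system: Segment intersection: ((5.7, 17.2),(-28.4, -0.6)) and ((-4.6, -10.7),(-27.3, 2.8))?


Cross products: d1=-772.38, d2=92.03, d3=768.05, d4=-96.36
d1*d2 < 0 and d3*d4 < 0? yes

Yes, they intersect


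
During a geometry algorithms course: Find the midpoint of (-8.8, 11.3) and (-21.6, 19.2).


M = (((-8.8)+(-21.6))/2, (11.3+19.2)/2)
= (-15.2, 15.25)

(-15.2, 15.25)


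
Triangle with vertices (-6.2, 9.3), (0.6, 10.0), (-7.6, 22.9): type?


Side lengths squared: AB^2=46.73, BC^2=233.65, CA^2=186.92
Sorted: [46.73, 186.92, 233.65]
By sides: Scalene, By angles: Right

Scalene, Right


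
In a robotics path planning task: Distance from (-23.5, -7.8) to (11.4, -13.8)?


dx=34.9, dy=-6
d^2 = 34.9^2 + (-6)^2 = 1254.01
d = sqrt(1254.01) = 35.412

35.412


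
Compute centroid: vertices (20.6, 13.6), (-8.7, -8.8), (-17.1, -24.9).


Centroid = ((x_A+x_B+x_C)/3, (y_A+y_B+y_C)/3)
= ((20.6+(-8.7)+(-17.1))/3, (13.6+(-8.8)+(-24.9))/3)
= (-1.7333, -6.7)

(-1.7333, -6.7)


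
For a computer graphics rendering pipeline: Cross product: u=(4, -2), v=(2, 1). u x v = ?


u x v = u_x*v_y - u_y*v_x = 4*1 - (-2)*2
= 4 - (-4) = 8

8


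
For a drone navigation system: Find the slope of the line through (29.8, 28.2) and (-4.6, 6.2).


slope = (y2-y1)/(x2-x1) = (6.2-28.2)/((-4.6)-29.8) = (-22)/(-34.4) = 0.6395

0.6395


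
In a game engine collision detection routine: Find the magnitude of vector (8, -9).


|u| = sqrt(8^2 + (-9)^2) = sqrt(145) = 12.0416

12.0416


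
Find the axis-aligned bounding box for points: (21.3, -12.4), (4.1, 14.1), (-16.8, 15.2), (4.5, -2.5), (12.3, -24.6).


x range: [-16.8, 21.3]
y range: [-24.6, 15.2]
Bounding box: (-16.8,-24.6) to (21.3,15.2)

(-16.8,-24.6) to (21.3,15.2)


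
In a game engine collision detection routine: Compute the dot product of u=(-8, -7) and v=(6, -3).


u . v = u_x*v_x + u_y*v_y = (-8)*6 + (-7)*(-3)
= (-48) + 21 = -27

-27


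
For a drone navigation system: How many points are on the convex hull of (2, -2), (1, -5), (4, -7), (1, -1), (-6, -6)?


Convex hull vertices (CCW): (-6, -6), (4, -7), (2, -2), (1, -1)
Count = 4

4


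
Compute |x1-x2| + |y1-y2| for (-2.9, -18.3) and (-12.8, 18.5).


|(-2.9)-(-12.8)| + |(-18.3)-18.5| = 9.9 + 36.8 = 46.7

46.7


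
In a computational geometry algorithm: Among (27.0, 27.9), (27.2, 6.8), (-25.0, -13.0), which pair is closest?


d(P0,P1) = 21.1009, d(P0,P2) = 66.1575, d(P1,P2) = 55.829
Closest: P0 and P1

Closest pair: (27.0, 27.9) and (27.2, 6.8), distance = 21.1009


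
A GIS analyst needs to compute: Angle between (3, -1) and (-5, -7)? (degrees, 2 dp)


u.v = -8, |u| = sqrt(10) = 3.1623, |v| = sqrt(74) = 8.6023
cos(theta) = u.v/(|u||v|) = -8/sqrt(740) = -0.294086
theta = acos(-0.294086) = 107.1 degrees

107.1 degrees


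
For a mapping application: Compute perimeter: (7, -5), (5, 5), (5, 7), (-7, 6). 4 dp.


Sides: (7, -5)->(5, 5): sqrt(104) = 10.198039, (5, 5)->(5, 7): sqrt(4) = 2, (5, 7)->(-7, 6): sqrt(145) = 12.041595, (-7, 6)->(7, -5): sqrt(317) = 17.804494
Sum = 42.044128
Perimeter = 42.0441

42.0441


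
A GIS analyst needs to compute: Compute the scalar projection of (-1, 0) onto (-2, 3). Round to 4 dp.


u.v = 2, |v| = sqrt(13) = 3.6056
Scalar projection = u.v / |v| = 2 / sqrt(13) = 0.5547

0.5547


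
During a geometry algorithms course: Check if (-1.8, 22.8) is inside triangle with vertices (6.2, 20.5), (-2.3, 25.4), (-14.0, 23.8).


Cross products: AB x AP = 19.65, BC x BP = 31.22, CA x CP = 20.06
All same sign? yes

Yes, inside


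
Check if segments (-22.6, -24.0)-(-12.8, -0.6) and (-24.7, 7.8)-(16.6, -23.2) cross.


Cross products: d1=-1248.24, d2=21.98, d3=360.78, d4=-909.44
d1*d2 < 0 and d3*d4 < 0? yes

Yes, they intersect


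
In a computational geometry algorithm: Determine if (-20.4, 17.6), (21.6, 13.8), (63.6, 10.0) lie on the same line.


Cross product: (21.6-(-20.4))*(10-17.6) - (13.8-17.6)*(63.6-(-20.4))
= 0

Yes, collinear


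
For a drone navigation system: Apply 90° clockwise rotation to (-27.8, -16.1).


90° CW: (x,y) -> (y, -x)
(-27.8,-16.1) -> (-16.1, 27.8)

(-16.1, 27.8)


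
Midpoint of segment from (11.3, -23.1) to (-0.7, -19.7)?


M = ((11.3+(-0.7))/2, ((-23.1)+(-19.7))/2)
= (5.3, -21.4)

(5.3, -21.4)


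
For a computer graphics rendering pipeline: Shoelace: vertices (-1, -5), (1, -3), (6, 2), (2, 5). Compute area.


Shoelace sum: ((-1)*(-3) - 1*(-5)) + (1*2 - 6*(-3)) + (6*5 - 2*2) + (2*(-5) - (-1)*5)
= 49
Area = |49|/2 = 24.5

24.5


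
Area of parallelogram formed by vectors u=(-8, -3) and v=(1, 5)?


|u x v| = |(-8)*5 - (-3)*1|
= |(-40) - (-3)| = 37

37


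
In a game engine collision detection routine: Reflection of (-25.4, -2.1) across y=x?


Reflection over y=x: (x,y) -> (y,x)
(-25.4, -2.1) -> (-2.1, -25.4)

(-2.1, -25.4)


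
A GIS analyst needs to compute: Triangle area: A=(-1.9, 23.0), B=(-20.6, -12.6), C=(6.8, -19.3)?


Area = |x_A(y_B-y_C) + x_B(y_C-y_A) + x_C(y_A-y_B)|/2
= |(-12.73) + 871.38 + 242.08|/2
= 1100.73/2 = 550.365

550.365


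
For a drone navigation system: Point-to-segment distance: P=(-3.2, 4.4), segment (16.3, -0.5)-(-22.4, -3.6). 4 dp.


Project P onto AB: t = 0.4906 (clamped to [0,1])
Closest point on segment: (-2.6857, -2.0208)
Distance: 6.4414

6.4414


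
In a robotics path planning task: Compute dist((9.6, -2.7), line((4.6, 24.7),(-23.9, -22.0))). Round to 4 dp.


|cross product| = 1014.4
|line direction| = sqrt(2993.14) = 54.7096
Distance = 1014.4/sqrt(2993.14) = 18.5415

18.5415


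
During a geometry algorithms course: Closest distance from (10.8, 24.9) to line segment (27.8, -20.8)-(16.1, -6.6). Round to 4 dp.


Project P onto AB: t = 1 (clamped to [0,1])
Closest point on segment: (16.1, -6.6)
Distance: 31.9428

31.9428


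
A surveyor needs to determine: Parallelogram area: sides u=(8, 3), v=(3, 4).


|u x v| = |8*4 - 3*3|
= |32 - 9| = 23

23


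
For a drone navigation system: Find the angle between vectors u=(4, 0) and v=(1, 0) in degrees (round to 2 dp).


u.v = 4, |u| = sqrt(16) = 4, |v| = sqrt(1) = 1
cos(theta) = u.v/(|u||v|) = 4/sqrt(16) = 1
theta = acos(1) = 0 degrees

0 degrees


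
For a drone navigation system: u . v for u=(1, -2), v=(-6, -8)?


u . v = u_x*v_x + u_y*v_y = 1*(-6) + (-2)*(-8)
= (-6) + 16 = 10

10


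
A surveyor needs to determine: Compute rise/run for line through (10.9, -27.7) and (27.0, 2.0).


slope = (y2-y1)/(x2-x1) = (2-(-27.7))/(27-10.9) = 29.7/16.1 = 1.8447

1.8447


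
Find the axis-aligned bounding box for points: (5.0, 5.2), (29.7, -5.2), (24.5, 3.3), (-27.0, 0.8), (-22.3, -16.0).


x range: [-27, 29.7]
y range: [-16, 5.2]
Bounding box: (-27,-16) to (29.7,5.2)

(-27,-16) to (29.7,5.2)


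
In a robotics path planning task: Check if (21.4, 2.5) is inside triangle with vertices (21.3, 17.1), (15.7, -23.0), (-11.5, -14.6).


Cross products: AB x AP = 85.77, BC x BP = -741.48, CA x CP = -482.05
All same sign? no

No, outside


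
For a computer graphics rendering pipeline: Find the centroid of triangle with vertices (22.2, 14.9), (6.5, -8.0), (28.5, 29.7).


Centroid = ((x_A+x_B+x_C)/3, (y_A+y_B+y_C)/3)
= ((22.2+6.5+28.5)/3, (14.9+(-8)+29.7)/3)
= (19.0667, 12.2)

(19.0667, 12.2)


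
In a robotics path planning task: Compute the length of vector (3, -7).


|u| = sqrt(3^2 + (-7)^2) = sqrt(58) = 7.6158

7.6158


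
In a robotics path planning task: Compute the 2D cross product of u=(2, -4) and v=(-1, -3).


u x v = u_x*v_y - u_y*v_x = 2*(-3) - (-4)*(-1)
= (-6) - 4 = -10

-10


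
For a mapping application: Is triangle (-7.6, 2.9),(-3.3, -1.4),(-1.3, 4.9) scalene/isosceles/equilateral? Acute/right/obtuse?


Side lengths squared: AB^2=36.98, BC^2=43.69, CA^2=43.69
Sorted: [36.98, 43.69, 43.69]
By sides: Isosceles, By angles: Acute

Isosceles, Acute


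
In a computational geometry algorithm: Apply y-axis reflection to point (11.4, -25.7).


Reflection over y-axis: (x,y) -> (-x,y)
(11.4, -25.7) -> (-11.4, -25.7)

(-11.4, -25.7)


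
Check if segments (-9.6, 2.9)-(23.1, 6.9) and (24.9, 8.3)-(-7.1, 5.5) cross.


Cross products: d1=76.2, d2=39.76, d3=38.58, d4=75.02
d1*d2 < 0 and d3*d4 < 0? no

No, they don't intersect


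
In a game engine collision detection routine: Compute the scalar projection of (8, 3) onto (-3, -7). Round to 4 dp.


u.v = -45, |v| = sqrt(58) = 7.6158
Scalar projection = u.v / |v| = -45 / sqrt(58) = -5.9088

-5.9088


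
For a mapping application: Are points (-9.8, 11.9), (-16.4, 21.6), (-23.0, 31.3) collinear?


Cross product: ((-16.4)-(-9.8))*(31.3-11.9) - (21.6-11.9)*((-23)-(-9.8))
= 0

Yes, collinear


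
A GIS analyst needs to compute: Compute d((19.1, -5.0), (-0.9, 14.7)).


dx=-20, dy=19.7
d^2 = (-20)^2 + 19.7^2 = 788.09
d = sqrt(788.09) = 28.0729

28.0729


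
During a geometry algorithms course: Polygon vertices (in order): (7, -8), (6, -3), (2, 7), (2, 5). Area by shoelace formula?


Shoelace sum: (7*(-3) - 6*(-8)) + (6*7 - 2*(-3)) + (2*5 - 2*7) + (2*(-8) - 7*5)
= 20
Area = |20|/2 = 10

10


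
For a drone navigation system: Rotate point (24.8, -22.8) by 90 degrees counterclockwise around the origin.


90° CCW: (x,y) -> (-y, x)
(24.8,-22.8) -> (22.8, 24.8)

(22.8, 24.8)


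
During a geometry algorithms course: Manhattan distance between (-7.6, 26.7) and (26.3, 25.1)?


|(-7.6)-26.3| + |26.7-25.1| = 33.9 + 1.6 = 35.5

35.5


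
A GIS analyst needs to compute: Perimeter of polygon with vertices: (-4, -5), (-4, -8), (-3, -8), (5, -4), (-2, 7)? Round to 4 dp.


Sides: (-4, -5)->(-4, -8): sqrt(9) = 3, (-4, -8)->(-3, -8): sqrt(1) = 1, (-3, -8)->(5, -4): sqrt(80) = 8.944272, (5, -4)->(-2, 7): sqrt(170) = 13.038405, (-2, 7)->(-4, -5): sqrt(148) = 12.165525
Sum = 38.148202
Perimeter = 38.1482

38.1482


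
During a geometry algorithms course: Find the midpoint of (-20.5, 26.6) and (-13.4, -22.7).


M = (((-20.5)+(-13.4))/2, (26.6+(-22.7))/2)
= (-16.95, 1.95)

(-16.95, 1.95)


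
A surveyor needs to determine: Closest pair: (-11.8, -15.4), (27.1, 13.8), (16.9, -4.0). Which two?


d(P0,P1) = 48.64, d(P0,P2) = 30.8812, d(P1,P2) = 20.5154
Closest: P1 and P2

Closest pair: (27.1, 13.8) and (16.9, -4.0), distance = 20.5154


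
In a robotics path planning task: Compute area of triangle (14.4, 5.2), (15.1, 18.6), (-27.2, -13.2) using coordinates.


Area = |x_A(y_B-y_C) + x_B(y_C-y_A) + x_C(y_A-y_B)|/2
= |457.92 + (-277.84) + 364.48|/2
= 544.56/2 = 272.28

272.28


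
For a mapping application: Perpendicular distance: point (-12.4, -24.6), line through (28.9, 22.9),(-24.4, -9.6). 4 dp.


|cross product| = 1189.5
|line direction| = sqrt(3897.14) = 62.4271
Distance = 1189.5/sqrt(3897.14) = 19.0542

19.0542


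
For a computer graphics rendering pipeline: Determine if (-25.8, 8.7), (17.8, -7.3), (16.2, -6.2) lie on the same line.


Cross product: (17.8-(-25.8))*((-6.2)-8.7) - ((-7.3)-8.7)*(16.2-(-25.8))
= 22.36

No, not collinear


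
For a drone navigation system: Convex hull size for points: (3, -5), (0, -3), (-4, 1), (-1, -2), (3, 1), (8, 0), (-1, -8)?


Convex hull vertices (CCW): (-4, 1), (-1, -8), (3, -5), (8, 0), (3, 1)
Count = 5

5


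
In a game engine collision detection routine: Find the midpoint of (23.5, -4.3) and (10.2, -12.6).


M = ((23.5+10.2)/2, ((-4.3)+(-12.6))/2)
= (16.85, -8.45)

(16.85, -8.45)


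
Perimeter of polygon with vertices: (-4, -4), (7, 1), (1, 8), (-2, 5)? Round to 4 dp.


Sides: (-4, -4)->(7, 1): sqrt(146) = 12.083046, (7, 1)->(1, 8): sqrt(85) = 9.219544, (1, 8)->(-2, 5): sqrt(18) = 4.242641, (-2, 5)->(-4, -4): sqrt(85) = 9.219544
Sum = 34.764775
Perimeter = 34.7648

34.7648


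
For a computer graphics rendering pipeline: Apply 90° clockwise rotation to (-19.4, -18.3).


90° CW: (x,y) -> (y, -x)
(-19.4,-18.3) -> (-18.3, 19.4)

(-18.3, 19.4)


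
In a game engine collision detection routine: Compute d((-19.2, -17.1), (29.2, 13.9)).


dx=48.4, dy=31
d^2 = 48.4^2 + 31^2 = 3303.56
d = sqrt(3303.56) = 57.4766

57.4766


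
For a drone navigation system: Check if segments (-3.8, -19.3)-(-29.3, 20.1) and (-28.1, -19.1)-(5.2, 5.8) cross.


Cross products: d1=-611.73, d2=1335.24, d3=952.32, d4=-994.65
d1*d2 < 0 and d3*d4 < 0? yes

Yes, they intersect


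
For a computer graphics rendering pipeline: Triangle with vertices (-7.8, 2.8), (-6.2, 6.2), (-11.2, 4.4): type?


Side lengths squared: AB^2=14.12, BC^2=28.24, CA^2=14.12
Sorted: [14.12, 14.12, 28.24]
By sides: Isosceles, By angles: Right

Isosceles, Right


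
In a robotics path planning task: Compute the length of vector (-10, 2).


|u| = sqrt((-10)^2 + 2^2) = sqrt(104) = 10.198

10.198


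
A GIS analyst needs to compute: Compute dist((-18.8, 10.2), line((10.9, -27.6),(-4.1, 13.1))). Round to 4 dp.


|cross product| = 641.79
|line direction| = sqrt(1881.49) = 43.3761
Distance = 641.79/sqrt(1881.49) = 14.7959

14.7959


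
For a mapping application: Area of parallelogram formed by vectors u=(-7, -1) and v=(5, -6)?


|u x v| = |(-7)*(-6) - (-1)*5|
= |42 - (-5)| = 47

47


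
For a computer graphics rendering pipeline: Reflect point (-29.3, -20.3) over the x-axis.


Reflection over x-axis: (x,y) -> (x,-y)
(-29.3, -20.3) -> (-29.3, 20.3)

(-29.3, 20.3)


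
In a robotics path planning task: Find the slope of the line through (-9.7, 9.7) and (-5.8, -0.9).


slope = (y2-y1)/(x2-x1) = ((-0.9)-9.7)/((-5.8)-(-9.7)) = (-10.6)/3.9 = -2.7179

-2.7179


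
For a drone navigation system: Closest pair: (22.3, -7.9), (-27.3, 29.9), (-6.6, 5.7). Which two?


d(P0,P1) = 62.3618, d(P0,P2) = 31.9401, d(P1,P2) = 31.8454
Closest: P1 and P2

Closest pair: (-27.3, 29.9) and (-6.6, 5.7), distance = 31.8454


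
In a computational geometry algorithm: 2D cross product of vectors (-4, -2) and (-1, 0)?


u x v = u_x*v_y - u_y*v_x = (-4)*0 - (-2)*(-1)
= 0 - 2 = -2

-2


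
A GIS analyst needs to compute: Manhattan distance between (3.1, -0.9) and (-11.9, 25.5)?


|3.1-(-11.9)| + |(-0.9)-25.5| = 15 + 26.4 = 41.4

41.4


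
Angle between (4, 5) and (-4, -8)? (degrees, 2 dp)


u.v = -56, |u| = sqrt(41) = 6.4031, |v| = sqrt(80) = 8.9443
cos(theta) = u.v/(|u||v|) = -56/sqrt(3280) = -0.977802
theta = acos(-0.977802) = 167.91 degrees

167.91 degrees


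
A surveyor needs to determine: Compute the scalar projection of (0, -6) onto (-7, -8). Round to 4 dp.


u.v = 48, |v| = sqrt(113) = 10.6301
Scalar projection = u.v / |v| = 48 / sqrt(113) = 4.5155

4.5155


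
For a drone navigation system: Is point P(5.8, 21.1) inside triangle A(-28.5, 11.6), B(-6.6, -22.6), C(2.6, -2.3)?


Cross products: AB x AP = 1381.11, BC x BP = 150.32, CA x CP = -772.22
All same sign? no

No, outside


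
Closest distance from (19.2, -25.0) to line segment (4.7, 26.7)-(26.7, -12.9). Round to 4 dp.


Project P onto AB: t = 1 (clamped to [0,1])
Closest point on segment: (26.7, -12.9)
Distance: 14.2359

14.2359


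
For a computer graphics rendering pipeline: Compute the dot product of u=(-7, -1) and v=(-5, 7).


u . v = u_x*v_x + u_y*v_y = (-7)*(-5) + (-1)*7
= 35 + (-7) = 28

28


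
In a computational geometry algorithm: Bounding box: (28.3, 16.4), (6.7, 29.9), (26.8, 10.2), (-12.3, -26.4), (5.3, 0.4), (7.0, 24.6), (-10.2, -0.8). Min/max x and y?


x range: [-12.3, 28.3]
y range: [-26.4, 29.9]
Bounding box: (-12.3,-26.4) to (28.3,29.9)

(-12.3,-26.4) to (28.3,29.9)


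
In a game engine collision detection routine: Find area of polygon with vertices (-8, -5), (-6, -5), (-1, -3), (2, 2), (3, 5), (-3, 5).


Shoelace sum: ((-8)*(-5) - (-6)*(-5)) + ((-6)*(-3) - (-1)*(-5)) + ((-1)*2 - 2*(-3)) + (2*5 - 3*2) + (3*5 - (-3)*5) + ((-3)*(-5) - (-8)*5)
= 116
Area = |116|/2 = 58

58


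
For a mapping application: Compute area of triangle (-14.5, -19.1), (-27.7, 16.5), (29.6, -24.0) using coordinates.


Area = |x_A(y_B-y_C) + x_B(y_C-y_A) + x_C(y_A-y_B)|/2
= |(-587.25) + 135.73 + (-1053.76)|/2
= 1505.28/2 = 752.64

752.64


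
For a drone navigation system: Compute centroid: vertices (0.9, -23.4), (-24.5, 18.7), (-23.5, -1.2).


Centroid = ((x_A+x_B+x_C)/3, (y_A+y_B+y_C)/3)
= ((0.9+(-24.5)+(-23.5))/3, ((-23.4)+18.7+(-1.2))/3)
= (-15.7, -1.9667)

(-15.7, -1.9667)


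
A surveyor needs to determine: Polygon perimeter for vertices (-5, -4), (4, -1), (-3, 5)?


Sides: (-5, -4)->(4, -1): sqrt(90) = 9.486833, (4, -1)->(-3, 5): sqrt(85) = 9.219544, (-3, 5)->(-5, -4): sqrt(85) = 9.219544
Sum = 27.925921
Perimeter = 27.9259

27.9259


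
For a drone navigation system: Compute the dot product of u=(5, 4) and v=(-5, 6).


u . v = u_x*v_x + u_y*v_y = 5*(-5) + 4*6
= (-25) + 24 = -1

-1


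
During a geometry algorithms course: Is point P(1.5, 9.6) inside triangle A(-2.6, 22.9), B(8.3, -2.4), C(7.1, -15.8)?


Cross products: AB x AP = -41.24, BC x BP = -105.52, CA x CP = -29.66
All same sign? yes

Yes, inside


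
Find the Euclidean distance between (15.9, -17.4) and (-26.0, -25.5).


dx=-41.9, dy=-8.1
d^2 = (-41.9)^2 + (-8.1)^2 = 1821.22
d = sqrt(1821.22) = 42.6758

42.6758


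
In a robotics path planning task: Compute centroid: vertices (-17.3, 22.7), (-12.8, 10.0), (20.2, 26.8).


Centroid = ((x_A+x_B+x_C)/3, (y_A+y_B+y_C)/3)
= (((-17.3)+(-12.8)+20.2)/3, (22.7+10+26.8)/3)
= (-3.3, 19.8333)

(-3.3, 19.8333)


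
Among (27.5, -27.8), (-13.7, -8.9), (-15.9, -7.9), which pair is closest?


d(P0,P1) = 45.3282, d(P0,P2) = 47.7448, d(P1,P2) = 2.4166
Closest: P1 and P2

Closest pair: (-13.7, -8.9) and (-15.9, -7.9), distance = 2.4166


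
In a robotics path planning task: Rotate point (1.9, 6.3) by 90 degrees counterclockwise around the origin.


90° CCW: (x,y) -> (-y, x)
(1.9,6.3) -> (-6.3, 1.9)

(-6.3, 1.9)


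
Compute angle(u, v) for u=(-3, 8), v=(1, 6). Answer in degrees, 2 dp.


u.v = 45, |u| = sqrt(73) = 8.544, |v| = sqrt(37) = 6.0828
cos(theta) = u.v/(|u||v|) = 45/sqrt(2701) = 0.865865
theta = acos(0.865865) = 30.02 degrees

30.02 degrees


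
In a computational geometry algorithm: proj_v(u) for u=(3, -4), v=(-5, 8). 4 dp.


u.v = -47, |v| = sqrt(89) = 9.434
Scalar projection = u.v / |v| = -47 / sqrt(89) = -4.982

-4.982


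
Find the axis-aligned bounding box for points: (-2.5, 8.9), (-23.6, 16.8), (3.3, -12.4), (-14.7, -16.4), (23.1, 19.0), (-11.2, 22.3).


x range: [-23.6, 23.1]
y range: [-16.4, 22.3]
Bounding box: (-23.6,-16.4) to (23.1,22.3)

(-23.6,-16.4) to (23.1,22.3)


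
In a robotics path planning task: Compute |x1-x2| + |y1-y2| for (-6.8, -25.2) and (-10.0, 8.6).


|(-6.8)-(-10)| + |(-25.2)-8.6| = 3.2 + 33.8 = 37

37


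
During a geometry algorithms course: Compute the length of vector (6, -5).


|u| = sqrt(6^2 + (-5)^2) = sqrt(61) = 7.8102

7.8102


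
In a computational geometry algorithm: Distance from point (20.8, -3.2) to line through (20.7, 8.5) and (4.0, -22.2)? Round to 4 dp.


|cross product| = 198.46
|line direction| = sqrt(1221.38) = 34.9482
Distance = 198.46/sqrt(1221.38) = 5.6787

5.6787


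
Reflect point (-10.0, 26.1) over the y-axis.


Reflection over y-axis: (x,y) -> (-x,y)
(-10, 26.1) -> (10, 26.1)

(10, 26.1)


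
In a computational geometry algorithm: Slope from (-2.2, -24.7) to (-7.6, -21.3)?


slope = (y2-y1)/(x2-x1) = ((-21.3)-(-24.7))/((-7.6)-(-2.2)) = 3.4/(-5.4) = -0.6296

-0.6296


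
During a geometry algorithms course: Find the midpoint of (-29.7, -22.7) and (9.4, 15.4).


M = (((-29.7)+9.4)/2, ((-22.7)+15.4)/2)
= (-10.15, -3.65)

(-10.15, -3.65)


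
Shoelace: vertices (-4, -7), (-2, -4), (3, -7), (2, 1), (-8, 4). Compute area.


Shoelace sum: ((-4)*(-4) - (-2)*(-7)) + ((-2)*(-7) - 3*(-4)) + (3*1 - 2*(-7)) + (2*4 - (-8)*1) + ((-8)*(-7) - (-4)*4)
= 133
Area = |133|/2 = 66.5

66.5


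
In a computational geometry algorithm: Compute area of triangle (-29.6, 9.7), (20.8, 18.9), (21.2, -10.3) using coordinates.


Area = |x_A(y_B-y_C) + x_B(y_C-y_A) + x_C(y_A-y_B)|/2
= |(-864.32) + (-416) + (-195.04)|/2
= 1475.36/2 = 737.68

737.68


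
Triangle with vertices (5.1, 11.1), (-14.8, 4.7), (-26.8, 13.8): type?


Side lengths squared: AB^2=436.97, BC^2=226.81, CA^2=1024.9
Sorted: [226.81, 436.97, 1024.9]
By sides: Scalene, By angles: Obtuse

Scalene, Obtuse


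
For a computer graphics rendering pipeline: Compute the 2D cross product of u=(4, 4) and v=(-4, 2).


u x v = u_x*v_y - u_y*v_x = 4*2 - 4*(-4)
= 8 - (-16) = 24

24


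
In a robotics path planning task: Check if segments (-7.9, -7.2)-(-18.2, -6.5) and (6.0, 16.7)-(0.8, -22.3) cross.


Cross products: d1=-417.82, d2=-823.16, d3=-255.9, d4=149.44
d1*d2 < 0 and d3*d4 < 0? no

No, they don't intersect


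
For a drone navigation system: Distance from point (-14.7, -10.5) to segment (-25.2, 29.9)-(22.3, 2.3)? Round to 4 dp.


Project P onto AB: t = 0.5347 (clamped to [0,1])
Closest point on segment: (0.1992, 15.1417)
Distance: 29.6561

29.6561


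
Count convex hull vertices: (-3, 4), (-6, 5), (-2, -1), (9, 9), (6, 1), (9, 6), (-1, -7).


Convex hull vertices (CCW): (-6, 5), (-1, -7), (6, 1), (9, 6), (9, 9)
Count = 5

5


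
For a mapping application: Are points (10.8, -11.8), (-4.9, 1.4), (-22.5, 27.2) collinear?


Cross product: ((-4.9)-10.8)*(27.2-(-11.8)) - (1.4-(-11.8))*((-22.5)-10.8)
= -172.74

No, not collinear


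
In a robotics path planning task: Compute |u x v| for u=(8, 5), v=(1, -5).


|u x v| = |8*(-5) - 5*1|
= |(-40) - 5| = 45

45


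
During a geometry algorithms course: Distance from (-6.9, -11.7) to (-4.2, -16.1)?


dx=2.7, dy=-4.4
d^2 = 2.7^2 + (-4.4)^2 = 26.65
d = sqrt(26.65) = 5.1624

5.1624


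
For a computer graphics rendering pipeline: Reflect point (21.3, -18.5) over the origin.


Reflection over origin: (x,y) -> (-x,-y)
(21.3, -18.5) -> (-21.3, 18.5)

(-21.3, 18.5)


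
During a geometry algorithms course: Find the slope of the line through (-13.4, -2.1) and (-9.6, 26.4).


slope = (y2-y1)/(x2-x1) = (26.4-(-2.1))/((-9.6)-(-13.4)) = 28.5/3.8 = 7.5

7.5


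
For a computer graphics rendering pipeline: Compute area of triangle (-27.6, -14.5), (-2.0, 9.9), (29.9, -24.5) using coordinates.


Area = |x_A(y_B-y_C) + x_B(y_C-y_A) + x_C(y_A-y_B)|/2
= |(-949.44) + 20 + (-729.56)|/2
= 1659/2 = 829.5

829.5


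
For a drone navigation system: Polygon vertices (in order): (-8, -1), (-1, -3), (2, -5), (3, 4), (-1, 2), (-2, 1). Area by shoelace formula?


Shoelace sum: ((-8)*(-3) - (-1)*(-1)) + ((-1)*(-5) - 2*(-3)) + (2*4 - 3*(-5)) + (3*2 - (-1)*4) + ((-1)*1 - (-2)*2) + ((-2)*(-1) - (-8)*1)
= 80
Area = |80|/2 = 40

40


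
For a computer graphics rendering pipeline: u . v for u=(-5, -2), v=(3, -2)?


u . v = u_x*v_x + u_y*v_y = (-5)*3 + (-2)*(-2)
= (-15) + 4 = -11

-11


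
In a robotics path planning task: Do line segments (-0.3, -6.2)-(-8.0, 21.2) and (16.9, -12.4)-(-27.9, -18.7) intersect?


Cross products: d1=-386.12, d2=-1662.15, d3=-423.54, d4=852.49
d1*d2 < 0 and d3*d4 < 0? no

No, they don't intersect


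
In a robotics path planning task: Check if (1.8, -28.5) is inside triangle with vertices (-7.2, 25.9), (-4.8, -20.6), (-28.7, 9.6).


Cross products: AB x AP = 287.94, BC x BP = -10.51, CA x CP = -1316.3
All same sign? no

No, outside


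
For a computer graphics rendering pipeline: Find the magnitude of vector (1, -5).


|u| = sqrt(1^2 + (-5)^2) = sqrt(26) = 5.099

5.099


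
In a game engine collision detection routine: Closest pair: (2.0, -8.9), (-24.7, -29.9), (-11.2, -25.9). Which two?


d(P0,P1) = 33.969, d(P0,P2) = 21.523, d(P1,P2) = 14.0801
Closest: P1 and P2

Closest pair: (-24.7, -29.9) and (-11.2, -25.9), distance = 14.0801


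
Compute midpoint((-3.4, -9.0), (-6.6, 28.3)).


M = (((-3.4)+(-6.6))/2, ((-9)+28.3)/2)
= (-5, 9.65)

(-5, 9.65)


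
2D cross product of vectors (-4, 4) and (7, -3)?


u x v = u_x*v_y - u_y*v_x = (-4)*(-3) - 4*7
= 12 - 28 = -16

-16


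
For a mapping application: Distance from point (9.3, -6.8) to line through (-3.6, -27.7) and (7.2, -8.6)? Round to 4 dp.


|cross product| = 20.67
|line direction| = sqrt(481.45) = 21.942
Distance = 20.67/sqrt(481.45) = 0.942

0.942


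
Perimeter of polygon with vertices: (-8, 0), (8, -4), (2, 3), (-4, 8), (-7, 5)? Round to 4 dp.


Sides: (-8, 0)->(8, -4): sqrt(272) = 16.492423, (8, -4)->(2, 3): sqrt(85) = 9.219544, (2, 3)->(-4, 8): sqrt(61) = 7.81025, (-4, 8)->(-7, 5): sqrt(18) = 4.242641, (-7, 5)->(-8, 0): sqrt(26) = 5.09902
Sum = 42.863878
Perimeter = 42.8639

42.8639


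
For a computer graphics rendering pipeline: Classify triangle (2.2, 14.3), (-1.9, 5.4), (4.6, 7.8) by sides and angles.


Side lengths squared: AB^2=96.02, BC^2=48.01, CA^2=48.01
Sorted: [48.01, 48.01, 96.02]
By sides: Isosceles, By angles: Right

Isosceles, Right


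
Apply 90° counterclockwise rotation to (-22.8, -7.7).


90° CCW: (x,y) -> (-y, x)
(-22.8,-7.7) -> (7.7, -22.8)

(7.7, -22.8)


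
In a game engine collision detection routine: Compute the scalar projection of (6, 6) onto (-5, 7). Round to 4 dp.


u.v = 12, |v| = sqrt(74) = 8.6023
Scalar projection = u.v / |v| = 12 / sqrt(74) = 1.395

1.395


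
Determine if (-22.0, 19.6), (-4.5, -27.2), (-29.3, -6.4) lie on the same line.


Cross product: ((-4.5)-(-22))*((-6.4)-19.6) - ((-27.2)-19.6)*((-29.3)-(-22))
= -796.64

No, not collinear


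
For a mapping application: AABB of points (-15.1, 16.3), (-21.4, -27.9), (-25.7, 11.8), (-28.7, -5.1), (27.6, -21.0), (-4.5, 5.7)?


x range: [-28.7, 27.6]
y range: [-27.9, 16.3]
Bounding box: (-28.7,-27.9) to (27.6,16.3)

(-28.7,-27.9) to (27.6,16.3)


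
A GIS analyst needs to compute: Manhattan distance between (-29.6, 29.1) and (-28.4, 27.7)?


|(-29.6)-(-28.4)| + |29.1-27.7| = 1.2 + 1.4 = 2.6

2.6


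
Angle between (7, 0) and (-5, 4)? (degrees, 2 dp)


u.v = -35, |u| = sqrt(49) = 7, |v| = sqrt(41) = 6.4031
cos(theta) = u.v/(|u||v|) = -35/sqrt(2009) = -0.780869
theta = acos(-0.780869) = 141.34 degrees

141.34 degrees


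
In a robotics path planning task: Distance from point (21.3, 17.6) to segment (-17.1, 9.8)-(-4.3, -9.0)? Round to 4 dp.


Project P onto AB: t = 0.6667 (clamped to [0,1])
Closest point on segment: (-8.566, -2.7343)
Distance: 36.1312

36.1312


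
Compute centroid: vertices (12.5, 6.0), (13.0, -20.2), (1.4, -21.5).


Centroid = ((x_A+x_B+x_C)/3, (y_A+y_B+y_C)/3)
= ((12.5+13+1.4)/3, (6+(-20.2)+(-21.5))/3)
= (8.9667, -11.9)

(8.9667, -11.9)


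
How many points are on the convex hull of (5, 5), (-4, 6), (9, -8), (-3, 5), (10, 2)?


Convex hull vertices (CCW): (-4, 6), (9, -8), (10, 2), (5, 5)
Count = 4

4


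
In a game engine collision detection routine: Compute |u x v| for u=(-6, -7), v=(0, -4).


|u x v| = |(-6)*(-4) - (-7)*0|
= |24 - 0| = 24

24


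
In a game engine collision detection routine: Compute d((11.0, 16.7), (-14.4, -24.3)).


dx=-25.4, dy=-41
d^2 = (-25.4)^2 + (-41)^2 = 2326.16
d = sqrt(2326.16) = 48.2303

48.2303


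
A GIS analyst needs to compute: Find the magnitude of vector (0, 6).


|u| = sqrt(0^2 + 6^2) = sqrt(36) = 6

6


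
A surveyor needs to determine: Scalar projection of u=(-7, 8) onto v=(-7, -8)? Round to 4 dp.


u.v = -15, |v| = sqrt(113) = 10.6301
Scalar projection = u.v / |v| = -15 / sqrt(113) = -1.4111

-1.4111


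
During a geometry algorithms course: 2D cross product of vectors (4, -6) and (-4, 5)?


u x v = u_x*v_y - u_y*v_x = 4*5 - (-6)*(-4)
= 20 - 24 = -4

-4


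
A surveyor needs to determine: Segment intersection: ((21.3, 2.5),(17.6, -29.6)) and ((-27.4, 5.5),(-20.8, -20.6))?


Cross products: d1=1251.27, d2=942.84, d3=-1574.37, d4=-1265.94
d1*d2 < 0 and d3*d4 < 0? no

No, they don't intersect


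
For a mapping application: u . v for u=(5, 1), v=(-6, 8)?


u . v = u_x*v_x + u_y*v_y = 5*(-6) + 1*8
= (-30) + 8 = -22

-22


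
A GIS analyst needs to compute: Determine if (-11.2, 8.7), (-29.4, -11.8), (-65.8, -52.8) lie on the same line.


Cross product: ((-29.4)-(-11.2))*((-52.8)-8.7) - ((-11.8)-8.7)*((-65.8)-(-11.2))
= 0

Yes, collinear


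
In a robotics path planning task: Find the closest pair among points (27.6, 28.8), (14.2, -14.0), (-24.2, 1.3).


d(P0,P1) = 44.8486, d(P0,P2) = 58.6472, d(P1,P2) = 41.3358
Closest: P1 and P2

Closest pair: (14.2, -14.0) and (-24.2, 1.3), distance = 41.3358


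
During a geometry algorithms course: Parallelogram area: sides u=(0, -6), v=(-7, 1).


|u x v| = |0*1 - (-6)*(-7)|
= |0 - 42| = 42

42


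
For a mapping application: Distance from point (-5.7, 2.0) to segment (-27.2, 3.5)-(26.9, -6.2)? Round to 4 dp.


Project P onto AB: t = 0.3899 (clamped to [0,1])
Closest point on segment: (-6.1091, -0.2816)
Distance: 2.3179

2.3179


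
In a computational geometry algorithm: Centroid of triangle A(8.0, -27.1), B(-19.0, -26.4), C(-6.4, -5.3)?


Centroid = ((x_A+x_B+x_C)/3, (y_A+y_B+y_C)/3)
= ((8+(-19)+(-6.4))/3, ((-27.1)+(-26.4)+(-5.3))/3)
= (-5.8, -19.6)

(-5.8, -19.6)


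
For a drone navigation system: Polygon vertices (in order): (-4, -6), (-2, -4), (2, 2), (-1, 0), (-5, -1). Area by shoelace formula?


Shoelace sum: ((-4)*(-4) - (-2)*(-6)) + ((-2)*2 - 2*(-4)) + (2*0 - (-1)*2) + ((-1)*(-1) - (-5)*0) + ((-5)*(-6) - (-4)*(-1))
= 37
Area = |37|/2 = 18.5

18.5


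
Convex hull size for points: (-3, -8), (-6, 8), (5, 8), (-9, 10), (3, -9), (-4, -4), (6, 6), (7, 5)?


Convex hull vertices (CCW): (-9, 10), (-3, -8), (3, -9), (7, 5), (5, 8)
Count = 5

5


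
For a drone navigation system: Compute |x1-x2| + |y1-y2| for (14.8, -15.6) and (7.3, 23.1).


|14.8-7.3| + |(-15.6)-23.1| = 7.5 + 38.7 = 46.2

46.2


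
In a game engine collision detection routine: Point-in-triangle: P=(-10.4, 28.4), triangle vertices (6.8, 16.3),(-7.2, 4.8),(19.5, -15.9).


Cross products: AB x AP = -367.2, BC x BP = 563.88, CA x CP = 400.17
All same sign? no

No, outside


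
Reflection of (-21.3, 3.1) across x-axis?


Reflection over x-axis: (x,y) -> (x,-y)
(-21.3, 3.1) -> (-21.3, -3.1)

(-21.3, -3.1)


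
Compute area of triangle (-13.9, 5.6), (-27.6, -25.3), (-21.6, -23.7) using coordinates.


Area = |x_A(y_B-y_C) + x_B(y_C-y_A) + x_C(y_A-y_B)|/2
= |22.24 + 808.68 + (-667.44)|/2
= 163.48/2 = 81.74

81.74


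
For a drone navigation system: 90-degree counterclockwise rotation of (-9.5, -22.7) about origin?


90° CCW: (x,y) -> (-y, x)
(-9.5,-22.7) -> (22.7, -9.5)

(22.7, -9.5)


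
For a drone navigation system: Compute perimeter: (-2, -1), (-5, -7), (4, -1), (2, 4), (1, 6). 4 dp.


Sides: (-2, -1)->(-5, -7): sqrt(45) = 6.708204, (-5, -7)->(4, -1): sqrt(117) = 10.816654, (4, -1)->(2, 4): sqrt(29) = 5.385165, (2, 4)->(1, 6): sqrt(5) = 2.236068, (1, 6)->(-2, -1): sqrt(58) = 7.615773
Sum = 32.761864
Perimeter = 32.7619

32.7619


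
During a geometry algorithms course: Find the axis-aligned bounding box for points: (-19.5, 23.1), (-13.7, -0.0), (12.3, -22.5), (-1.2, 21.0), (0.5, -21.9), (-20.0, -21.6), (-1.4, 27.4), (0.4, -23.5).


x range: [-20, 12.3]
y range: [-23.5, 27.4]
Bounding box: (-20,-23.5) to (12.3,27.4)

(-20,-23.5) to (12.3,27.4)


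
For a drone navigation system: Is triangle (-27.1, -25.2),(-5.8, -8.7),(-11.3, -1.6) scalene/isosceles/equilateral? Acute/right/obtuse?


Side lengths squared: AB^2=725.94, BC^2=80.66, CA^2=806.6
Sorted: [80.66, 725.94, 806.6]
By sides: Scalene, By angles: Right

Scalene, Right


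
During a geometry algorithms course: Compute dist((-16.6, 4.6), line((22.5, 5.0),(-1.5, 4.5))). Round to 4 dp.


|cross product| = 9.95
|line direction| = sqrt(576.25) = 24.0052
Distance = 9.95/sqrt(576.25) = 0.4145

0.4145


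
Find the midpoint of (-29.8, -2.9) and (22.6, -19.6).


M = (((-29.8)+22.6)/2, ((-2.9)+(-19.6))/2)
= (-3.6, -11.25)

(-3.6, -11.25)


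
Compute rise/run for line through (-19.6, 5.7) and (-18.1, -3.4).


slope = (y2-y1)/(x2-x1) = ((-3.4)-5.7)/((-18.1)-(-19.6)) = (-9.1)/1.5 = -6.0667

-6.0667


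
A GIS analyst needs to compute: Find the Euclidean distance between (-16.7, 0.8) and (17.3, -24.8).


dx=34, dy=-25.6
d^2 = 34^2 + (-25.6)^2 = 1811.36
d = sqrt(1811.36) = 42.5601

42.5601


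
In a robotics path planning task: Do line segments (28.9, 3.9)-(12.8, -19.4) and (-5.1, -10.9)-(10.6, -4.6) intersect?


Cross products: d1=18.16, d2=-246.22, d3=-553.92, d4=-289.54
d1*d2 < 0 and d3*d4 < 0? no

No, they don't intersect


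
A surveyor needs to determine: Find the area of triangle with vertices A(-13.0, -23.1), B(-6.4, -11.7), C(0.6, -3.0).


Area = |x_A(y_B-y_C) + x_B(y_C-y_A) + x_C(y_A-y_B)|/2
= |113.1 + (-128.64) + (-6.84)|/2
= 22.38/2 = 11.19

11.19


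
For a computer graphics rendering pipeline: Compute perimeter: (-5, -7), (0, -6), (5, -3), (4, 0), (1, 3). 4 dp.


Sides: (-5, -7)->(0, -6): sqrt(26) = 5.09902, (0, -6)->(5, -3): sqrt(34) = 5.830952, (5, -3)->(4, 0): sqrt(10) = 3.162278, (4, 0)->(1, 3): sqrt(18) = 4.242641, (1, 3)->(-5, -7): sqrt(136) = 11.661904
Sum = 29.996795
Perimeter = 29.9968

29.9968


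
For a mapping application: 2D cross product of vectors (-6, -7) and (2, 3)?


u x v = u_x*v_y - u_y*v_x = (-6)*3 - (-7)*2
= (-18) - (-14) = -4

-4


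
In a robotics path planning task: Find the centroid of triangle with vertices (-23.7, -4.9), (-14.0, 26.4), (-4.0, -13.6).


Centroid = ((x_A+x_B+x_C)/3, (y_A+y_B+y_C)/3)
= (((-23.7)+(-14)+(-4))/3, ((-4.9)+26.4+(-13.6))/3)
= (-13.9, 2.6333)

(-13.9, 2.6333)


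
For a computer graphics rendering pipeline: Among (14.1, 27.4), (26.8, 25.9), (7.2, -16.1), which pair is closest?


d(P0,P1) = 12.7883, d(P0,P2) = 44.0438, d(P1,P2) = 46.3482
Closest: P0 and P1

Closest pair: (14.1, 27.4) and (26.8, 25.9), distance = 12.7883


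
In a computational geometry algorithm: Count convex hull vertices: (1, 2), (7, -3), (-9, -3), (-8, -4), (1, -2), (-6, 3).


Convex hull vertices (CCW): (-9, -3), (-8, -4), (7, -3), (1, 2), (-6, 3)
Count = 5

5


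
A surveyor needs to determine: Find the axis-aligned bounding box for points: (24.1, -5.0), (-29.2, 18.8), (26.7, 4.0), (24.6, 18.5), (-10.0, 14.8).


x range: [-29.2, 26.7]
y range: [-5, 18.8]
Bounding box: (-29.2,-5) to (26.7,18.8)

(-29.2,-5) to (26.7,18.8)


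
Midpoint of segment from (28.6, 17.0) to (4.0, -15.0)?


M = ((28.6+4)/2, (17+(-15))/2)
= (16.3, 1)

(16.3, 1)


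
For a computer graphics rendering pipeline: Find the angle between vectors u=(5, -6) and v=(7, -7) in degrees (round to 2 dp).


u.v = 77, |u| = sqrt(61) = 7.8102, |v| = sqrt(98) = 9.8995
cos(theta) = u.v/(|u||v|) = 77/sqrt(5978) = 0.995893
theta = acos(0.995893) = 5.19 degrees

5.19 degrees


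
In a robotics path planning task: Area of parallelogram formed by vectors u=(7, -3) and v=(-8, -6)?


|u x v| = |7*(-6) - (-3)*(-8)|
= |(-42) - 24| = 66

66


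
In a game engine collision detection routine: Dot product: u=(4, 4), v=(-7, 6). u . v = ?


u . v = u_x*v_x + u_y*v_y = 4*(-7) + 4*6
= (-28) + 24 = -4

-4


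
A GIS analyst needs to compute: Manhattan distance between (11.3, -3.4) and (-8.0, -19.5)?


|11.3-(-8)| + |(-3.4)-(-19.5)| = 19.3 + 16.1 = 35.4

35.4


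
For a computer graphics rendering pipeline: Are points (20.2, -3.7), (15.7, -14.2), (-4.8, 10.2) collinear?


Cross product: (15.7-20.2)*(10.2-(-3.7)) - ((-14.2)-(-3.7))*((-4.8)-20.2)
= -325.05

No, not collinear


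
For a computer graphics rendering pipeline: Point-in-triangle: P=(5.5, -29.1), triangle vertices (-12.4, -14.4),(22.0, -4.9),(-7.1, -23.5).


Cross products: AB x AP = -675.73, BC x BP = 397.32, CA x CP = -84.98
All same sign? no

No, outside


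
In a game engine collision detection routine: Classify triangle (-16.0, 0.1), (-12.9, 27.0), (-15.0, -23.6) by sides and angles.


Side lengths squared: AB^2=733.22, BC^2=2564.77, CA^2=562.69
Sorted: [562.69, 733.22, 2564.77]
By sides: Scalene, By angles: Obtuse

Scalene, Obtuse


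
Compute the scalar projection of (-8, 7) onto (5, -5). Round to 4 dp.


u.v = -75, |v| = sqrt(50) = 7.0711
Scalar projection = u.v / |v| = -75 / sqrt(50) = -10.6066

-10.6066


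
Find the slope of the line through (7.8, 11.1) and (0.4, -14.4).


slope = (y2-y1)/(x2-x1) = ((-14.4)-11.1)/(0.4-7.8) = (-25.5)/(-7.4) = 3.4459

3.4459


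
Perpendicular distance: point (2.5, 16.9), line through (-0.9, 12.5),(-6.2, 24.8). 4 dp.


|cross product| = 65.14
|line direction| = sqrt(179.38) = 13.3933
Distance = 65.14/sqrt(179.38) = 4.8636

4.8636


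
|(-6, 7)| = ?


|u| = sqrt((-6)^2 + 7^2) = sqrt(85) = 9.2195

9.2195


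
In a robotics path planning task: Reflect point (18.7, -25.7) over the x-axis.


Reflection over x-axis: (x,y) -> (x,-y)
(18.7, -25.7) -> (18.7, 25.7)

(18.7, 25.7)


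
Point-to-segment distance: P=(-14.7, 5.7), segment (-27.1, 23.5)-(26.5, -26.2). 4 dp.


Project P onto AB: t = 0.29 (clamped to [0,1])
Closest point on segment: (-11.5579, 9.0887)
Distance: 4.6213

4.6213


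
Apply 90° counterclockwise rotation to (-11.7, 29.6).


90° CCW: (x,y) -> (-y, x)
(-11.7,29.6) -> (-29.6, -11.7)

(-29.6, -11.7)


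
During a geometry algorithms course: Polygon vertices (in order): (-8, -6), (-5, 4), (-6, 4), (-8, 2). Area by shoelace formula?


Shoelace sum: ((-8)*4 - (-5)*(-6)) + ((-5)*4 - (-6)*4) + ((-6)*2 - (-8)*4) + ((-8)*(-6) - (-8)*2)
= 26
Area = |26|/2 = 13

13


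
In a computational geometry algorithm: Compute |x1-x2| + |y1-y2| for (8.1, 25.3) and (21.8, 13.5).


|8.1-21.8| + |25.3-13.5| = 13.7 + 11.8 = 25.5

25.5


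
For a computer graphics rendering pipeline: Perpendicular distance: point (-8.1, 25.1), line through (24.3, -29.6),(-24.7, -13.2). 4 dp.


|cross product| = 2148.94
|line direction| = sqrt(2669.96) = 51.6717
Distance = 2148.94/sqrt(2669.96) = 41.5884

41.5884


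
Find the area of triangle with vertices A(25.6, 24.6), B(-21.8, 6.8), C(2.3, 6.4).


Area = |x_A(y_B-y_C) + x_B(y_C-y_A) + x_C(y_A-y_B)|/2
= |10.24 + 396.76 + 40.94|/2
= 447.94/2 = 223.97

223.97


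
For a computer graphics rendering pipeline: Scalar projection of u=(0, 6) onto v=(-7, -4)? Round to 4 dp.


u.v = -24, |v| = sqrt(65) = 8.0623
Scalar projection = u.v / |v| = -24 / sqrt(65) = -2.9768

-2.9768


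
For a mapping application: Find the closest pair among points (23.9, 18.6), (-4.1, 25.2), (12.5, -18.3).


d(P0,P1) = 28.7673, d(P0,P2) = 38.6208, d(P1,P2) = 46.5597
Closest: P0 and P1

Closest pair: (23.9, 18.6) and (-4.1, 25.2), distance = 28.7673


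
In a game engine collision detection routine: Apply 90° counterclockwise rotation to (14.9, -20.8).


90° CCW: (x,y) -> (-y, x)
(14.9,-20.8) -> (20.8, 14.9)

(20.8, 14.9)


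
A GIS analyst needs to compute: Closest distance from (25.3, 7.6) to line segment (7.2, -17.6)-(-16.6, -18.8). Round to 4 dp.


Project P onto AB: t = 0 (clamped to [0,1])
Closest point on segment: (7.2, -17.6)
Distance: 31.0266

31.0266


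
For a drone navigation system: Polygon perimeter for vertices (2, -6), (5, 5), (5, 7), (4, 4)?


Sides: (2, -6)->(5, 5): sqrt(130) = 11.401754, (5, 5)->(5, 7): sqrt(4) = 2, (5, 7)->(4, 4): sqrt(10) = 3.162278, (4, 4)->(2, -6): sqrt(104) = 10.198039
Sum = 26.762071
Perimeter = 26.7621

26.7621


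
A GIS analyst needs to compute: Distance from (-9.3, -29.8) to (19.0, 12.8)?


dx=28.3, dy=42.6
d^2 = 28.3^2 + 42.6^2 = 2615.65
d = sqrt(2615.65) = 51.1434

51.1434
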